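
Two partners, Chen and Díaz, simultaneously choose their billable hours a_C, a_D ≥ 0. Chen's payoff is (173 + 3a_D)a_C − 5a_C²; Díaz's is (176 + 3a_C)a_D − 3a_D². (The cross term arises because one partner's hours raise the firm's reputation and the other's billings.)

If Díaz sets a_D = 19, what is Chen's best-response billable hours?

23

Expanding Chen's payoff: 173a_C + 3a_Da_C − 5a_C².
∂π/∂a_C = 173 + 3a_D − 10a_C = 0, so a_C = 17.3 + 0.3a_D.
At a_D = 19: a_C = 17.3 + 0.3·19 = 23.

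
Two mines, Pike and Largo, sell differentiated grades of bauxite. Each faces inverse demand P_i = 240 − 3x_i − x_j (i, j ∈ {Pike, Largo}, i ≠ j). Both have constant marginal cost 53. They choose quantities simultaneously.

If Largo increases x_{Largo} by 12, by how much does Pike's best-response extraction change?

Mine Pike's profit: π = x_{Pike}(240 − 3x_{Pike} − x_{Largo}) − 53x_{Pike}.
∂π/∂x_{Pike} = 187 − 6x_{Pike} − x_{Largo} = 0 ⇒ x_{Pike} = 187/6 − (1/6)x_{Largo}.
The reaction-function slope is −1/6, so a 12-unit rise in x_{Largo} moves x_{Pike} by −1/6 × 12 = −2. Pike's best response falls — the actions are strategic substitutes.

-2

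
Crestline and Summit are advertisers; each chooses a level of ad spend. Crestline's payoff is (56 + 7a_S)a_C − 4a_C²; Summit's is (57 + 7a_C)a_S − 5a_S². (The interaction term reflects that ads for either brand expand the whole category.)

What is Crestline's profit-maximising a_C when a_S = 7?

Expanding Crestline's payoff: 56a_C + 7a_Sa_C − 4a_C².
∂π/∂a_C = 56 + 7a_S − 8a_C = 0, so a_C = 7 + 0.875a_S.
At a_S = 7: a_C = 7 + 0.875·7 = 13.125.

13.125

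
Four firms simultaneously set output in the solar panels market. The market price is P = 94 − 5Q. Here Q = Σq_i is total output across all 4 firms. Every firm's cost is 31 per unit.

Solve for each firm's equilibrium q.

2.52

A representative firm's profit is π_i = q_i(94 − 5Q) − 31q_i, with Q = q_i + Σ_{j≠i} q_j.
First-order condition: 63 − 10q_i − 5Σ_{j≠i} q_j = 0.
With identical firms, set every q_j = q: then 63 − 10q − 15q = 0, i.e. q = 63/25 = 2.52.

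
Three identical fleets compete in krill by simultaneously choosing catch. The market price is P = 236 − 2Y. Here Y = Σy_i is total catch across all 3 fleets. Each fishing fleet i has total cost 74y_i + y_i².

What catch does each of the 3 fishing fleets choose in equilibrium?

A representative fishing fleet's profit is π_i = y_i(236 − 2Y) − 74y_i − y_i², with Y = y_i + Σ_{j≠i} y_j.
First-order condition: 162 − 6y_i − 2Σ_{j≠i} y_j = 0.
In a symmetric equilibrium every fishing fleet chooses the same y, so Σ_{j≠i} y_j = 2y. The condition becomes 162 − 10y = 0, giving y = 162/10 = 16.2.

16.2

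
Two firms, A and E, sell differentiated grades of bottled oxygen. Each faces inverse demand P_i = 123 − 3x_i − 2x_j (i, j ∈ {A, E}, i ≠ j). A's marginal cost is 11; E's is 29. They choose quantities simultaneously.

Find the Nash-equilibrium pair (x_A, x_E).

Firm A's profit: π = x_A(123 − 3x_A − 2x_E) − 11x_A.
∂π/∂x_A = 112 − 6x_A − 2x_E = 0 ⇒ x_A = 56/3 − (1/3)x_E.
Similarly x_E = 47/3 − (1/3)x_A.
Solving the two reaction functions simultaneously: (1 − (−1/3)(−1/3))x_A = 56/3 − (1/3)·(47/3), so (8/9)x_A = 121/9 and x_A = 15.125.
Then x_E = 47/3 − (1/3)·15.125 = 10.625.

15.125, 10.625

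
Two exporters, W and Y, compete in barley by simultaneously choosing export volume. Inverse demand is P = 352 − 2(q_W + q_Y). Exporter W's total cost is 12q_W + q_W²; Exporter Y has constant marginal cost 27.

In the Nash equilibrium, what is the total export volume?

Exporter W's profit: π = q_W(352 − 2(q_W + q_Y)) − 12q_W − q_W².
∂π/∂q_W = 340 − 6q_W − 2q_Y = 0, so q_W = 170/3 − (1/3)q_Y.
For Y: ∂π/∂q_Y = 325 − 4q_Y − 2q_W = 0 ⇒ q_Y = 81.25 − 0.5q_W.
Solving the two reaction functions simultaneously: (1 − (−1/3)(−0.5))q_W = 170/3 − (1/3)·81.25, so (5/6)q_W = 355/12 and q_W = 35.5.
Then q_Y = 81.25 − 0.5·35.5 = 63.5.
Total export volume: 35.5 + 63.5 = 99.

99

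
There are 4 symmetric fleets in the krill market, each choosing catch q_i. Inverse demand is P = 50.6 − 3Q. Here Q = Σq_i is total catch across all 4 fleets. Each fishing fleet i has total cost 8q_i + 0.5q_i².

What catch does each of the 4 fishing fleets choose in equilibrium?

2.6625

A representative fishing fleet's profit is π_i = q_i(50.6 − 3Q) − 8q_i − 0.5q_i², with Q = q_i + Σ_{j≠i} q_j.
First-order condition: 42.6 − 7q_i − 3Σ_{j≠i} q_j = 0.
In a symmetric equilibrium every fishing fleet chooses the same q, so Σ_{j≠i} q_j = 3q. The condition becomes 42.6 − 16q = 0, giving q = 42.6/16 = 2.6625.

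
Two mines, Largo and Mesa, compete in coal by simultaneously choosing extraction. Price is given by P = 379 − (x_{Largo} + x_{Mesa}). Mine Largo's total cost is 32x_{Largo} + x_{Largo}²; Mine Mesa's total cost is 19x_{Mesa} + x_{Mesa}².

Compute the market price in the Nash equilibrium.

237.6

Mine Largo's profit: π = x_{Largo}(379 − (x_{Largo} + x_{Mesa})) − 32x_{Largo} − x_{Largo}².
∂π/∂x_{Largo} = 347 − 4x_{Largo} − x_{Mesa} = 0, so x_{Largo} = 86.75 − 0.25x_{Mesa}.
By the same steps for Mesa: x_{Mesa} = 90 − 0.25x_{Largo}.
Solving the two reaction functions simultaneously: (1 − (−0.25)(−0.25))x_{Largo} = 86.75 − 0.25·90, so 0.9375x_{Largo} = 64.25 and x_{Largo} = 1028/15.
Then x_{Mesa} = 90 − 0.25·(1028/15) = 1093/15.
Equilibrium price: P = 379 − 141.4 = 237.6.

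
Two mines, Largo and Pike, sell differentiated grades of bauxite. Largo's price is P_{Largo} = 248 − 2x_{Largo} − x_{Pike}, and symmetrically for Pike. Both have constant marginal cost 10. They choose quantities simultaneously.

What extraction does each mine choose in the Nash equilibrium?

Mine Largo's profit: π = x_{Largo}(248 − 2x_{Largo} − x_{Pike}) − 10x_{Largo}.
∂π/∂x_{Largo} = 238 − 4x_{Largo} − x_{Pike} = 0 ⇒ x_{Largo} = 59.5 − 0.25x_{Pike}.
By symmetry x_{Pike} = x_{Largo}; substituting into the reaction function, 1.25x_{Largo} = 59.5 and x_{Largo} = 47.6.

47.6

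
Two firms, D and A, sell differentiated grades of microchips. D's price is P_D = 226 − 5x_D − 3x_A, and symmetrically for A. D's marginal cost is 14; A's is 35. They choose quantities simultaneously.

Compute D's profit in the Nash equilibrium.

Firm D's profit: π = x_D(226 − 5x_D − 3x_A) − 14x_D.
∂π/∂x_D = 212 − 10x_D − 3x_A = 0 ⇒ x_D = 21.2 − 0.3x_A.
Similarly x_A = 19.1 − 0.3x_D.
Solving the two reaction functions simultaneously: (1 − (−0.3)(−0.3))x_D = 21.2 − 0.3·19.1, so 0.91x_D = 15.47 and x_D = 17.
Then x_A = 19.1 − 0.3·17 = 14.
P_D = 226 − 5·17 − 3·14 = 99.
Profit = (99 − 14)·17 = 1445.

1445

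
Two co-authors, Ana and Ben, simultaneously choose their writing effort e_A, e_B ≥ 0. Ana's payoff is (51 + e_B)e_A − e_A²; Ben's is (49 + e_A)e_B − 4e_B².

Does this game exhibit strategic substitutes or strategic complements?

strategic complements

Expanding Ana's payoff: 51e_A + e_Be_A − e_A².
∂π/∂e_A = 51 + e_B − 2e_A = 0, so e_A = 25.5 + 0.5e_B.
The best-response slope de_A/de_B = 0.5 > 0: the reaction function is upward-sloping, so the choices are strategic complements.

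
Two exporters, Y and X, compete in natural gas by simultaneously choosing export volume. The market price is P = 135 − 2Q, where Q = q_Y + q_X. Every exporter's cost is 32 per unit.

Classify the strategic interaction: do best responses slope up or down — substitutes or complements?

Exporter Y's profit: π = q_Y(135 − 2(q_Y + q_X)) − 32q_Y.
∂π/∂q_Y = 103 − 4q_Y − 2q_X = 0, so q_Y = 25.75 − 0.5q_X.
The best-response slope dq_Y/dq_X = −0.5 < 0: the reaction function is downward-sloping, so the choices are strategic substitutes.

strategic substitutes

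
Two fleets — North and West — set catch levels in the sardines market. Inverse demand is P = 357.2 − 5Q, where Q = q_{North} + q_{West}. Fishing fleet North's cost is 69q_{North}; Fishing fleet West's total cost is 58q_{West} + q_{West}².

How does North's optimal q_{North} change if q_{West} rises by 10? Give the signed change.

Fishing fleet North's profit: π = q_{North}(357.2 − 5(q_{North} + q_{West})) − 69q_{North}.
∂π/∂q_{North} = 288.2 − 10q_{North} − 5q_{West} = 0, so q_{North} = 28.82 − 0.5q_{West}.
The reaction-function slope is −0.5, so a 10-unit rise in q_{West} moves q_{North} by −0.5 × 10 = −5. North's best response falls — the actions are strategic substitutes.

-5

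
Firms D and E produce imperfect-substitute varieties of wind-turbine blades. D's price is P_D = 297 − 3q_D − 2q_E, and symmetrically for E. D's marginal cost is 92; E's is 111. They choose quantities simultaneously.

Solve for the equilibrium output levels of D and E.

26.8125, 22.0625

Firm D's profit: π = q_D(297 − 3q_D − 2q_E) − 92q_D.
∂π/∂q_D = 205 − 6q_D − 2q_E = 0 ⇒ q_D = 205/6 − (1/3)q_E.
Similarly q_E = 31 − (1/3)q_D.
Solving the two reaction functions simultaneously: (1 − (−1/3)(−1/3))q_D = 205/6 − (1/3)·31, so (8/9)q_D = 143/6 and q_D = 26.8125.
Then q_E = 31 − (1/3)·26.8125 = 22.0625.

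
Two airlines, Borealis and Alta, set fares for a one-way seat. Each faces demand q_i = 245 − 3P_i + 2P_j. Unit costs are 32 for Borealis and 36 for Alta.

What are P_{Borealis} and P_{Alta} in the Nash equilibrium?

Borealis's profit: π = (P_{Borealis} − 32)(245 − 3P_{Borealis} + 2P_{Alta}).
∂π/∂P_{Borealis} = 341 − 6P_{Borealis} + 2P_{Alta} = 0 ⇒ P_{Borealis} = 341/6 + (1/3)P_{Alta}.
Similarly P_{Alta} = 353/6 + (1/3)P_{Borealis}.
Solving the two reaction functions simultaneously: (1 − (1/3)(1/3))P_{Borealis} = 341/6 + (1/3)·(353/6), so (8/9)P_{Borealis} = 688/9 and P_{Borealis} = 86.
Then P_{Alta} = 353/6 + (1/3)·86 = 87.5.

86, 87.5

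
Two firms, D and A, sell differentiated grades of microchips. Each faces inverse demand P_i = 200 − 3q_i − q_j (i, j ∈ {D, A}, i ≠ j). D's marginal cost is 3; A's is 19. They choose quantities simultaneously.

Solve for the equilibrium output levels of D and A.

28.6, 25.4

Firm D's profit: π = q_D(200 − 3q_D − q_A) − 3q_D.
∂π/∂q_D = 197 − 6q_D − q_A = 0 ⇒ q_D = 197/6 − (1/6)q_A.
Similarly q_A = 181/6 − (1/6)q_D.
Plugging q_A into D's best response: q_D = 197/6 − (1/6)(181/6 − (1/6)q_D) ⇒ (35/36)q_D = 1001/36, so q_D = 28.6.
Then q_A = 181/6 − (1/6)·28.6 = 25.4.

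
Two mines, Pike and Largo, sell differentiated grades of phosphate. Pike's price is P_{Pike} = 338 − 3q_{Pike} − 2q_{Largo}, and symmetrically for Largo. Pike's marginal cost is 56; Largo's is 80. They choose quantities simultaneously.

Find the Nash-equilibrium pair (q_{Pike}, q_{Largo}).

Mine Pike's profit: π = q_{Pike}(338 − 3q_{Pike} − 2q_{Largo}) − 56q_{Pike}.
∂π/∂q_{Pike} = 282 − 6q_{Pike} − 2q_{Largo} = 0 ⇒ q_{Pike} = 47 − (1/3)q_{Largo}.
Similarly q_{Largo} = 43 − (1/3)q_{Pike}.
Plugging q_{Largo} into Pike's best response: q_{Pike} = 47 − (1/3)(43 − (1/3)q_{Pike}) ⇒ (8/9)q_{Pike} = 98/3, so q_{Pike} = 36.75.
Then q_{Largo} = 43 − (1/3)·36.75 = 30.75.

36.75, 30.75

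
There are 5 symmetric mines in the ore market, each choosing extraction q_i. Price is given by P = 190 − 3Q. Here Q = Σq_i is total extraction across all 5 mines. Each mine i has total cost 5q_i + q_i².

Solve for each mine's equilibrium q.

9.25

A representative mine's profit is π_i = q_i(190 − 3Q) − 5q_i − q_i², with Q = q_i + Σ_{j≠i} q_j.
First-order condition: 185 − 8q_i − 3Σ_{j≠i} q_j = 0.
With identical mines, set every q_j = q: then 185 − 8q − 12q = 0, i.e. q = 185/20 = 9.25.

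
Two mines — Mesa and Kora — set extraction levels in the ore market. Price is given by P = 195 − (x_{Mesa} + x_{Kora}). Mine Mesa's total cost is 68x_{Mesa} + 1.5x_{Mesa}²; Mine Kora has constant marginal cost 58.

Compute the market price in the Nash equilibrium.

Mine Mesa's profit: π = x_{Mesa}(195 − (x_{Mesa} + x_{Kora})) − 68x_{Mesa} − 1.5x_{Mesa}².
∂π/∂x_{Mesa} = 127 − 5x_{Mesa} − x_{Kora} = 0, so x_{Mesa} = 25.4 − 0.2x_{Kora}.
For Kora: ∂π/∂x_{Kora} = 137 − 2x_{Kora} − x_{Mesa} = 0 ⇒ x_{Kora} = 68.5 − 0.5x_{Mesa}.
Solving the two reaction functions simultaneously: (1 − (−0.2)(−0.5))x_{Mesa} = 25.4 − 0.2·68.5, so 0.9x_{Mesa} = 11.7 and x_{Mesa} = 13.
Then x_{Kora} = 68.5 − 0.5·13 = 62.
Equilibrium price: P = 195 − 75 = 120.

120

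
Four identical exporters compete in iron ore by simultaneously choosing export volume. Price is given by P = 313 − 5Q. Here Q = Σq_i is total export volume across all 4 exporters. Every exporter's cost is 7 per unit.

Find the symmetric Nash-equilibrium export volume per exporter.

12.24

A representative exporter's profit is π_i = q_i(313 − 5Q) − 7q_i, with Q = q_i + Σ_{j≠i} q_j.
First-order condition: 306 − 10q_i − 5Σ_{j≠i} q_j = 0.
In a symmetric equilibrium every exporter chooses the same q, so Σ_{j≠i} q_j = 3q. The condition becomes 306 − 25q = 0, giving q = 306/25 = 12.24.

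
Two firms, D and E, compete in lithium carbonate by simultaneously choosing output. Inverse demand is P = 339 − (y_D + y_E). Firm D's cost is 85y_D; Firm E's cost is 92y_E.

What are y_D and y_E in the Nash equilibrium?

Firm D's profit: π = y_D(339 − (y_D + y_E)) − 85y_D.
∂π/∂y_D = 254 − 2y_D − y_E = 0, so y_D = 127 − 0.5y_E.
By the same steps for E: y_E = 123.5 − 0.5y_D.
Solving the two reaction functions simultaneously: (1 − (−0.5)(−0.5))y_D = 127 − 0.5·123.5, so 0.75y_D = 65.25 and y_D = 87.
Then y_E = 123.5 − 0.5·87 = 80.

87, 80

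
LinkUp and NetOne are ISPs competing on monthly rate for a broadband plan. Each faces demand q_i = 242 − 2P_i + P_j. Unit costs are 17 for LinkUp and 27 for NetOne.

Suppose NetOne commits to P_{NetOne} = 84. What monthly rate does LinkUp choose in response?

LinkUp's profit: π = (P_{LinkUp} − 17)(242 − 2P_{LinkUp} + P_{NetOne}).
∂π/∂P_{LinkUp} = 276 − 4P_{LinkUp} + P_{NetOne} = 0 ⇒ P_{LinkUp} = 69 + 0.25P_{NetOne}.
At P_{NetOne} = 84: P_{LinkUp} = 69 + 0.25·84 = 90.

90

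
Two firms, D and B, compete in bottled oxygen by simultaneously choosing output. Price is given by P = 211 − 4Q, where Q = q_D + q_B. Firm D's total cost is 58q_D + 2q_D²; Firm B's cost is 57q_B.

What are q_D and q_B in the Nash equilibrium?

7.6, 15.45

Firm D's profit: π = q_D(211 − 4(q_D + q_B)) − 58q_D − 2q_D².
∂π/∂q_D = 153 − 12q_D − 4q_B = 0, so q_D = 12.75 − (1/3)q_B.
For B: ∂π/∂q_B = 154 − 8q_B − 4q_D = 0 ⇒ q_B = 19.25 − 0.5q_D.
Solving the two reaction functions simultaneously: (1 − (−1/3)(−0.5))q_D = 12.75 − (1/3)·19.25, so (5/6)q_D = 19/3 and q_D = 7.6.
Then q_B = 19.25 − 0.5·7.6 = 15.45.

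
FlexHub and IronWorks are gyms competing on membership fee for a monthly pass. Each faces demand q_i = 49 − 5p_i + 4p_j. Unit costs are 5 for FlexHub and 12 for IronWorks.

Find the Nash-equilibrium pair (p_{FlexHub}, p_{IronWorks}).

14, 16.5

FlexHub's profit: π = (p_{FlexHub} − 5)(49 − 5p_{FlexHub} + 4p_{IronWorks}).
∂π/∂p_{FlexHub} = 74 − 10p_{FlexHub} + 4p_{IronWorks} = 0 ⇒ p_{FlexHub} = 7.4 + 0.4p_{IronWorks}.
Similarly p_{IronWorks} = 10.9 + 0.4p_{FlexHub}.
Solving the two reaction functions simultaneously: (1 − (0.4)(0.4))p_{FlexHub} = 7.4 + 0.4·10.9, so 0.84p_{FlexHub} = 11.76 and p_{FlexHub} = 14.
Then p_{IronWorks} = 10.9 + 0.4·14 = 16.5.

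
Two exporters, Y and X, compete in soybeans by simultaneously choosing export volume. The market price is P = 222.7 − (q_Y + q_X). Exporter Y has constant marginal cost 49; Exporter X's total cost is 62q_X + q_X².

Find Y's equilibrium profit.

Exporter Y's profit: π = q_Y(222.7 − (q_Y + q_X)) − 49q_Y.
∂π/∂q_Y = 173.7 − 2q_Y − q_X = 0, so q_Y = 86.85 − 0.5q_X.
For X: ∂π/∂q_X = 160.7 − 4q_X − q_Y = 0 ⇒ q_X = 40.175 − 0.25q_Y.
Plugging q_X into Y's best response: q_Y = 86.85 − 0.5(40.175 − 0.25q_Y) ⇒ 0.875q_Y = 66.7625, so q_Y = 76.3.
Then q_X = 40.175 − 0.25·76.3 = 21.1.
Price P = 222.7 − 97.4 = 125.3.
Y's profit: (125.3 − 49)·76.3 = 5821.69.

5821.69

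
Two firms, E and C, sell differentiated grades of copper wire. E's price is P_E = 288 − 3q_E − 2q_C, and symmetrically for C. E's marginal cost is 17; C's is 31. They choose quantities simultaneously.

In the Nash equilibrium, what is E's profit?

Firm E's profit: π = q_E(288 − 3q_E − 2q_C) − 17q_E.
∂π/∂q_E = 271 − 6q_E − 2q_C = 0 ⇒ q_E = 271/6 − (1/3)q_C.
Similarly q_C = 257/6 − (1/3)q_E.
Solving the two reaction functions simultaneously: (1 − (−1/3)(−1/3))q_E = 271/6 − (1/3)·(257/6), so (8/9)q_E = 278/9 and q_E = 34.75.
Then q_C = 257/6 − (1/3)·34.75 = 31.25.
P_E = 288 − 3·34.75 − 2·31.25 = 121.25.
Profit = (121.25 − 17)·34.75 = 3622.6875.

3622.6875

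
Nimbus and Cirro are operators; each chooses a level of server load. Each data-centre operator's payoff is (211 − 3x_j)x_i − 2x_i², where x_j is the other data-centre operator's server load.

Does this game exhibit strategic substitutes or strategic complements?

Nimbus's payoff is (211 − 3x_C)x_N − 2x_N².
∂π/∂x_N = 211 − 3x_C − 4x_N = 0, so x_N = 52.75 − 0.75x_C.
The best-response slope dx_N/dx_C = −0.75 < 0: the reaction function is downward-sloping, so the choices are strategic substitutes.

strategic substitutes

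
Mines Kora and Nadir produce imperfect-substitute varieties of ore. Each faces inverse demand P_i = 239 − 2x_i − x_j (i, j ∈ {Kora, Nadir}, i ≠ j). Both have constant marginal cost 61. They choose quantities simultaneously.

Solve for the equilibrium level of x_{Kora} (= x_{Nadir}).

35.6

Mine Kora's profit: π = x_{Kora}(239 − 2x_{Kora} − x_{Nadir}) − 61x_{Kora}.
∂π/∂x_{Kora} = 178 − 4x_{Kora} − x_{Nadir} = 0 ⇒ x_{Kora} = 44.5 − 0.25x_{Nadir}.
Setting x_{Kora} = x_{Nadir} in the reaction function: x_{Kora} = 44.5 − 0.25x_{Kora}, so x_{Kora} = 44.5 / 1.25 = 35.6.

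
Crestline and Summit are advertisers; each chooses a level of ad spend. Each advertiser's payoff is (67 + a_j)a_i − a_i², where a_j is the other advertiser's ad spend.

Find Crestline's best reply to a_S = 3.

35

Crestline's payoff is (67 + a_S)a_C − a_C².
∂π/∂a_C = 67 + a_S − 2a_C = 0, so a_C = 33.5 + 0.5a_S.
At a_S = 3: a_C = 33.5 + 0.5·3 = 35.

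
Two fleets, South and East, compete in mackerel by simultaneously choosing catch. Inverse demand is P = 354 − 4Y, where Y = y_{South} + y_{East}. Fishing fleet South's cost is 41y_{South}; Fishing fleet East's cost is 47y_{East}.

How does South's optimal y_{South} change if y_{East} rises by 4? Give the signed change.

Fishing fleet South's profit: π = y_{South}(354 − 4(y_{South} + y_{East})) − 41y_{South}.
∂π/∂y_{South} = 313 − 8y_{South} − 4y_{East} = 0, so y_{South} = 39.125 − 0.5y_{East}.
The reaction-function slope is −0.5, so a 4-unit rise in y_{East} moves y_{South} by −0.5 × 4 = −2. South's best response falls — the actions are strategic substitutes.

-2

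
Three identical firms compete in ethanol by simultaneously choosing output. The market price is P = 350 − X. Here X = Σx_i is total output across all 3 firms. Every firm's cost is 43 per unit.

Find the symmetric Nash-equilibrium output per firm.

A representative firm's profit is π_i = x_i(350 − X) − 43x_i, with X = x_i + Σ_{j≠i} x_j.
First-order condition: 307 − 2x_i − Σ_{j≠i} x_j = 0.
Imposing symmetry (x_j = x for all j) turns Σ_{j≠i} x_j into 2x, so 307 = 4x and x = 76.75.

76.75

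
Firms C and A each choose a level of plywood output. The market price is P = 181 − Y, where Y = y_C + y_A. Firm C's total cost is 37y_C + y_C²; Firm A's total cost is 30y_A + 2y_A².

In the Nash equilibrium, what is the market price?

Firm C's profit: π = y_C(181 − (y_C + y_A)) − 37y_C − y_C².
∂π/∂y_C = 144 − 4y_C − y_A = 0, so y_C = 36 − 0.25y_A.
For A: ∂π/∂y_A = 151 − 6y_A − y_C = 0 ⇒ y_A = 151/6 − (1/6)y_C.
Substituting the second reaction function into the first: y_C = 36 − 0.25(151/6 − (1/6)y_C), which gives (23/24)y_C = 713/24 ⇒ y_C = 31.
Then y_A = 151/6 − (1/6)·31 = 20.
Equilibrium price: P = 181 − 51 = 130.

130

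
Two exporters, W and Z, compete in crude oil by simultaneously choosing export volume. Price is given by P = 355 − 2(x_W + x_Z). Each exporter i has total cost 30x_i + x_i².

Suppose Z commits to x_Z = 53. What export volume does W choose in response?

Exporter W's profit: π = x_W(355 − 2(x_W + x_Z)) − 30x_W − x_W².
∂π/∂x_W = 325 − 6x_W − 2x_Z = 0, so x_W = 325/6 − (1/3)x_Z.
At x_Z = 53: x_W = 325/6 − (1/3)·53 = 36.5.

36.5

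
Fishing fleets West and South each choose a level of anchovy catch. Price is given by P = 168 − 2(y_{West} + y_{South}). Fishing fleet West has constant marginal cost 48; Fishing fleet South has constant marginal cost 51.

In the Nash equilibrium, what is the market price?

89

Fishing fleet West's profit: π = y_{West}(168 − 2(y_{West} + y_{South})) − 48y_{West}.
∂π/∂y_{West} = 120 − 4y_{West} − 2y_{South} = 0, so y_{West} = 30 − 0.5y_{South}.
By the same steps for South: y_{South} = 29.25 − 0.5y_{West}.
Solving the two reaction functions simultaneously: (1 − (−0.5)(−0.5))y_{West} = 30 − 0.5·29.25, so 0.75y_{West} = 15.375 and y_{West} = 20.5.
Then y_{South} = 29.25 − 0.5·20.5 = 19.
Equilibrium price: P = 168 − 2·39.5 = 89.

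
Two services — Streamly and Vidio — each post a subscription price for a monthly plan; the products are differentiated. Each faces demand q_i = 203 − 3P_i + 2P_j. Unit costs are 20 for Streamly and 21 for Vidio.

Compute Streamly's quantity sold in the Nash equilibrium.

Streamly's profit: π = (P_{Streamly} − 20)(203 − 3P_{Streamly} + 2P_{Vidio}).
∂π/∂P_{Streamly} = 263 − 6P_{Streamly} + 2P_{Vidio} = 0 ⇒ P_{Streamly} = 263/6 + (1/3)P_{Vidio}.
Similarly P_{Vidio} = 133/3 + (1/3)P_{Streamly}.
Plugging P_{Vidio} into Streamly's best response: P_{Streamly} = 263/6 + (1/3)(133/3 + (1/3)P_{Streamly}) ⇒ (8/9)P_{Streamly} = 1055/18, so P_{Streamly} = 65.9375.
Then P_{Vidio} = 133/3 + (1/3)·65.9375 = 66.3125.
q_{Streamly} = 203 − 3·65.9375 + 2·66.3125 = 137.8125.

137.8125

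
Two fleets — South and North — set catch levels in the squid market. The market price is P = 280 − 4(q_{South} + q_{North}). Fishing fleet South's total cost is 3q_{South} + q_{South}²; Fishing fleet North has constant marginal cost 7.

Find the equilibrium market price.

Fishing fleet South's profit: π = q_{South}(280 − 4(q_{South} + q_{North})) − 3q_{South} − q_{South}².
∂π/∂q_{South} = 277 − 10q_{South} − 4q_{North} = 0, so q_{South} = 27.7 − 0.4q_{North}.
For North: ∂π/∂q_{North} = 273 − 8q_{North} − 4q_{South} = 0 ⇒ q_{North} = 34.125 − 0.5q_{South}.
Solving the two reaction functions simultaneously: (1 − (−0.4)(−0.5))q_{South} = 27.7 − 0.4·34.125, so 0.8q_{South} = 14.05 and q_{South} = 17.5625.
Then q_{North} = 34.125 − 0.5·17.5625 = 811/32.
Equilibrium price: P = 280 − 4·(1373/32) = 108.375.

108.375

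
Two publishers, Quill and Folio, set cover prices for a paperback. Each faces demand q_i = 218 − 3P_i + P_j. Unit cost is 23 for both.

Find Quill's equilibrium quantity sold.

103.2

Quill's profit: π = (P_{Quill} − 23)(218 − 3P_{Quill} + P_{Folio}).
∂π/∂P_{Quill} = 287 − 6P_{Quill} + P_{Folio} = 0 ⇒ P_{Quill} = 287/6 + (1/6)P_{Folio}.
Setting P_{Quill} = P_{Folio} in the reaction function: P_{Quill} = 287/6 + (1/6)P_{Quill}, so P_{Quill} = (287/6) / (5/6) = 57.4.
q_{Quill} = 218 − 3·57.4 + 57.4 = 103.2.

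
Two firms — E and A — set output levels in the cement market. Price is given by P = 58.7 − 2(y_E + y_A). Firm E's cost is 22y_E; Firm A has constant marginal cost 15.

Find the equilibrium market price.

Firm E's profit: π = y_E(58.7 − 2(y_E + y_A)) − 22y_E.
∂π/∂y_E = 36.7 − 4y_E − 2y_A = 0, so y_E = 9.175 − 0.5y_A.
By the same steps for A: y_A = 10.925 − 0.5y_E.
Substituting the second reaction function into the first: y_E = 9.175 − 0.5(10.925 − 0.5y_E), which gives 0.75y_E = 3.7125 ⇒ y_E = 4.95.
Then y_A = 10.925 − 0.5·4.95 = 8.45.
Equilibrium price: P = 58.7 − 2·13.4 = 31.9.

31.9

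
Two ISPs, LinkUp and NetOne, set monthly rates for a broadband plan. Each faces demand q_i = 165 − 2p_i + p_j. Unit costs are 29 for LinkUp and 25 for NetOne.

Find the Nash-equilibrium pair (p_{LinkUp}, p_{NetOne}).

73.8, 72.2

LinkUp's profit: π = (p_{LinkUp} − 29)(165 − 2p_{LinkUp} + p_{NetOne}).
∂π/∂p_{LinkUp} = 223 − 4p_{LinkUp} + p_{NetOne} = 0 ⇒ p_{LinkUp} = 55.75 + 0.25p_{NetOne}.
Similarly p_{NetOne} = 53.75 + 0.25p_{LinkUp}.
Plugging p_{NetOne} into LinkUp's best response: p_{LinkUp} = 55.75 + 0.25(53.75 + 0.25p_{LinkUp}) ⇒ 0.9375p_{LinkUp} = 69.1875, so p_{LinkUp} = 73.8.
Then p_{NetOne} = 53.75 + 0.25·73.8 = 72.2.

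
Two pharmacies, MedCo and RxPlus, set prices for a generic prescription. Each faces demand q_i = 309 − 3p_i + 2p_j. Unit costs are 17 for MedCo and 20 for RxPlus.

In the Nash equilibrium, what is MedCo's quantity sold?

MedCo's profit: π = (p_{MedCo} − 17)(309 − 3p_{MedCo} + 2p_{RxPlus}).
∂π/∂p_{MedCo} = 360 − 6p_{MedCo} + 2p_{RxPlus} = 0 ⇒ p_{MedCo} = 60 + (1/3)p_{RxPlus}.
Similarly p_{RxPlus} = 61.5 + (1/3)p_{MedCo}.
Plugging p_{RxPlus} into MedCo's best response: p_{MedCo} = 60 + (1/3)(61.5 + (1/3)p_{MedCo}) ⇒ (8/9)p_{MedCo} = 80.5, so p_{MedCo} = 90.5625.
Then p_{RxPlus} = 61.5 + (1/3)·90.5625 = 91.6875.
q_{MedCo} = 309 − 3·90.5625 + 2·91.6875 = 220.6875.

220.6875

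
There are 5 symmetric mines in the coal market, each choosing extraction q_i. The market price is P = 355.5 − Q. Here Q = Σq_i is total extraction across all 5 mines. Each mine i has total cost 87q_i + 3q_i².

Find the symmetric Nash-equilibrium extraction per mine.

A representative mine's profit is π_i = q_i(355.5 − Q) − 87q_i − 3q_i², with Q = q_i + Σ_{j≠i} q_j.
First-order condition: 268.5 − 8q_i − Σ_{j≠i} q_j = 0.
In a symmetric equilibrium every mine chooses the same q, so Σ_{j≠i} q_j = 4q. The condition becomes 268.5 − 12q = 0, giving q = 268.5/12 = 22.375.

22.375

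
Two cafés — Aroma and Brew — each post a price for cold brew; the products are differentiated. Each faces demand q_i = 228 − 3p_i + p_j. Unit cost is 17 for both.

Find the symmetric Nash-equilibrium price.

55.8

Aroma's profit: π = (p_{Aroma} − 17)(228 − 3p_{Aroma} + p_{Brew}).
∂π/∂p_{Aroma} = 279 − 6p_{Aroma} + p_{Brew} = 0 ⇒ p_{Aroma} = 46.5 + (1/6)p_{Brew}.
Setting p_{Aroma} = p_{Brew} in the reaction function: p_{Aroma} = 46.5 + (1/6)p_{Aroma}, so p_{Aroma} = 46.5 / (5/6) = 55.8.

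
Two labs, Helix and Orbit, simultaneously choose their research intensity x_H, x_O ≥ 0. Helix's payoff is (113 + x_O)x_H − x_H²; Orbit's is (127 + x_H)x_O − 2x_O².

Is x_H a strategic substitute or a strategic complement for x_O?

Expanding Helix's payoff: 113x_H + x_Ox_H − x_H².
∂π/∂x_H = 113 + x_O − 2x_H = 0, so x_H = 56.5 + 0.5x_O.
The best-response slope dx_H/dx_O = 0.5 > 0: the reaction function is upward-sloping, so the choices are strategic complements.

strategic complements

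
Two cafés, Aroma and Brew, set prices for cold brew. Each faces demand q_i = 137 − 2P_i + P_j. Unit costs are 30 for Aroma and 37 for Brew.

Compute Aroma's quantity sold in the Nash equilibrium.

Aroma's profit: π = (P_{Aroma} − 30)(137 − 2P_{Aroma} + P_{Brew}).
∂π/∂P_{Aroma} = 197 − 4P_{Aroma} + P_{Brew} = 0 ⇒ P_{Aroma} = 49.25 + 0.25P_{Brew}.
Similarly P_{Brew} = 52.75 + 0.25P_{Aroma}.
Substituting the second reaction function into the first: P_{Aroma} = 49.25 + 0.25(52.75 + 0.25P_{Aroma}), which gives 0.9375P_{Aroma} = 62.4375 ⇒ P_{Aroma} = 66.6.
Then P_{Brew} = 52.75 + 0.25·66.6 = 69.4.
q_{Aroma} = 137 − 2·66.6 + 69.4 = 73.2.

73.2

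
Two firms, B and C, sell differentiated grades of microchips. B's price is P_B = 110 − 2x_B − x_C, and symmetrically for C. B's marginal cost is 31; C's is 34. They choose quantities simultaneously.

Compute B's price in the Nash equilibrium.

Firm B's profit: π = x_B(110 − 2x_B − x_C) − 31x_B.
∂π/∂x_B = 79 − 4x_B − x_C = 0 ⇒ x_B = 19.75 − 0.25x_C.
Similarly x_C = 19 − 0.25x_B.
Plugging x_C into B's best response: x_B = 19.75 − 0.25(19 − 0.25x_B) ⇒ 0.9375x_B = 15, so x_B = 16.
Then x_C = 19 − 0.25·16 = 15.
P_B = 110 − 2·16 − 15 = 63.

63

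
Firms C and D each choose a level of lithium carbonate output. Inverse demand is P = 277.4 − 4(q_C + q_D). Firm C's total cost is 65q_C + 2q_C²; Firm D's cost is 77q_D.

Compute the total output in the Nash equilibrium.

30.66

Firm C's profit: π = q_C(277.4 − 4(q_C + q_D)) − 65q_C − 2q_C².
∂π/∂q_C = 212.4 − 12q_C − 4q_D = 0, so q_C = 17.7 − (1/3)q_D.
For D: ∂π/∂q_D = 200.4 − 8q_D − 4q_C = 0 ⇒ q_D = 25.05 − 0.5q_C.
Substituting the second reaction function into the first: q_C = 17.7 − (1/3)(25.05 − 0.5q_C), which gives (5/6)q_C = 9.35 ⇒ q_C = 11.22.
Then q_D = 25.05 − 0.5·11.22 = 19.44.
Total output: 11.22 + 19.44 = 30.66.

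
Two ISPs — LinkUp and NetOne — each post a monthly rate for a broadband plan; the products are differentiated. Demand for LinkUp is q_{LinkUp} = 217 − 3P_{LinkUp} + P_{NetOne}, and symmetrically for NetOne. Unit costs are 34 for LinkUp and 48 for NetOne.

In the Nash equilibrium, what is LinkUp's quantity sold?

93

LinkUp's profit: π = (P_{LinkUp} − 34)(217 − 3P_{LinkUp} + P_{NetOne}).
∂π/∂P_{LinkUp} = 319 − 6P_{LinkUp} + P_{NetOne} = 0 ⇒ P_{LinkUp} = 319/6 + (1/6)P_{NetOne}.
Similarly P_{NetOne} = 361/6 + (1/6)P_{LinkUp}.
Solving the two reaction functions simultaneously: (1 − (1/6)(1/6))P_{LinkUp} = 319/6 + (1/6)·(361/6), so (35/36)P_{LinkUp} = 2275/36 and P_{LinkUp} = 65.
Then P_{NetOne} = 361/6 + (1/6)·65 = 71.
q_{LinkUp} = 217 − 3·65 + 71 = 93.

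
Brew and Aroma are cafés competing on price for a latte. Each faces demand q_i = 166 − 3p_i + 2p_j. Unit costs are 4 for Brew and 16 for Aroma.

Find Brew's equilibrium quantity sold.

128.25

Brew's profit: π = (p_{Brew} − 4)(166 − 3p_{Brew} + 2p_{Aroma}).
∂π/∂p_{Brew} = 178 − 6p_{Brew} + 2p_{Aroma} = 0 ⇒ p_{Brew} = 89/3 + (1/3)p_{Aroma}.
Similarly p_{Aroma} = 107/3 + (1/3)p_{Brew}.
Substituting the second reaction function into the first: p_{Brew} = 89/3 + (1/3)(107/3 + (1/3)p_{Brew}), which gives (8/9)p_{Brew} = 374/9 ⇒ p_{Brew} = 46.75.
Then p_{Aroma} = 107/3 + (1/3)·46.75 = 51.25.
q_{Brew} = 166 − 3·46.75 + 2·51.25 = 128.25.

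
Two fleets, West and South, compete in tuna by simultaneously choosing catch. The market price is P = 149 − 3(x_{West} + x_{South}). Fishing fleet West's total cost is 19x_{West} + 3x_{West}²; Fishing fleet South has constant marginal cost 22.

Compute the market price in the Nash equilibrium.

Fishing fleet West's profit: π = x_{West}(149 − 3(x_{West} + x_{South})) − 19x_{West} − 3x_{West}².
∂π/∂x_{West} = 130 − 12x_{West} − 3x_{South} = 0, so x_{West} = 65/6 − 0.25x_{South}.
For South: ∂π/∂x_{South} = 127 − 6x_{South} − 3x_{West} = 0 ⇒ x_{South} = 127/6 − 0.5x_{West}.
Substituting the second reaction function into the first: x_{West} = 65/6 − 0.25(127/6 − 0.5x_{West}), which gives 0.875x_{West} = 133/24 ⇒ x_{West} = 19/3.
Then x_{South} = 127/6 − 0.5·(19/3) = 18.
Equilibrium price: P = 149 − 3·(73/3) = 76.

76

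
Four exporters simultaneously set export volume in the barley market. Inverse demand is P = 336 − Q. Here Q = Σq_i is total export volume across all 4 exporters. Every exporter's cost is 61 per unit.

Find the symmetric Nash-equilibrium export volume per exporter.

A representative exporter's profit is π_i = q_i(336 − Q) − 61q_i, with Q = q_i + Σ_{j≠i} q_j.
First-order condition: 275 − 2q_i − Σ_{j≠i} q_j = 0.
With identical exporters, set every q_j = q: then 275 − 2q − 3q = 0, i.e. q = 275/5 = 55.

55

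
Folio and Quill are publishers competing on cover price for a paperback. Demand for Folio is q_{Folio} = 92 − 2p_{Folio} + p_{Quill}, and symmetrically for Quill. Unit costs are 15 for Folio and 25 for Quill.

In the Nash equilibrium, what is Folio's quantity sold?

Folio's profit: π = (p_{Folio} − 15)(92 − 2p_{Folio} + p_{Quill}).
∂π/∂p_{Folio} = 122 − 4p_{Folio} + p_{Quill} = 0 ⇒ p_{Folio} = 30.5 + 0.25p_{Quill}.
Similarly p_{Quill} = 35.5 + 0.25p_{Folio}.
Solving the two reaction functions simultaneously: (1 − (0.25)(0.25))p_{Folio} = 30.5 + 0.25·35.5, so 0.9375p_{Folio} = 39.375 and p_{Folio} = 42.
Then p_{Quill} = 35.5 + 0.25·42 = 46.
q_{Folio} = 92 − 2·42 + 46 = 54.

54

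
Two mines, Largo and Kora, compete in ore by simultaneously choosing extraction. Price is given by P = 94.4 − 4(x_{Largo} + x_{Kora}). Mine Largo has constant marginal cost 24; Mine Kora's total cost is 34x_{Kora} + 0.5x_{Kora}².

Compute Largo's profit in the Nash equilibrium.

196

Mine Largo's profit: π = x_{Largo}(94.4 − 4(x_{Largo} + x_{Kora})) − 24x_{Largo}.
∂π/∂x_{Largo} = 70.4 − 8x_{Largo} − 4x_{Kora} = 0, so x_{Largo} = 8.8 − 0.5x_{Kora}.
For Kora: ∂π/∂x_{Kora} = 60.4 − 9x_{Kora} − 4x_{Largo} = 0 ⇒ x_{Kora} = 302/45 − (4/9)x_{Largo}.
Solving the two reaction functions simultaneously: (1 − (−0.5)(−4/9))x_{Largo} = 8.8 − 0.5·(302/45), so (7/9)x_{Largo} = 49/9 and x_{Largo} = 7.
Then x_{Kora} = 302/45 − (4/9)·7 = 3.6.
Price P = 94.4 − 4·10.6 = 52.
Largo's profit: (52 − 24)·7 = 196.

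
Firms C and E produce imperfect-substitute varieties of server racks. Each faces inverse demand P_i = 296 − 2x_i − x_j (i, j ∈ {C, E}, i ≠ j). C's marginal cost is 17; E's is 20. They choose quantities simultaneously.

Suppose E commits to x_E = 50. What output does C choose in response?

57.25

Firm C's profit: π = x_C(296 − 2x_C − x_E) − 17x_C.
∂π/∂x_C = 279 − 4x_C − x_E = 0 ⇒ x_C = 69.75 − 0.25x_E.
At x_E = 50: x_C = 69.75 − 0.25·50 = 57.25.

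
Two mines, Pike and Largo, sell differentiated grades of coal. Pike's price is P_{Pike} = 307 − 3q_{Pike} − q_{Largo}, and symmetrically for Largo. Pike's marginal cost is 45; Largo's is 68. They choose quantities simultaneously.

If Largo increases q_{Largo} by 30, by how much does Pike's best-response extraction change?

-5

Mine Pike's profit: π = q_{Pike}(307 − 3q_{Pike} − q_{Largo}) − 45q_{Pike}.
∂π/∂q_{Pike} = 262 − 6q_{Pike} − q_{Largo} = 0 ⇒ q_{Pike} = 131/3 − (1/6)q_{Largo}.
The reaction-function slope is −1/6, so a 30-unit rise in q_{Largo} moves q_{Pike} by −1/6 × 30 = −5. Pike's best response falls — the actions are strategic substitutes.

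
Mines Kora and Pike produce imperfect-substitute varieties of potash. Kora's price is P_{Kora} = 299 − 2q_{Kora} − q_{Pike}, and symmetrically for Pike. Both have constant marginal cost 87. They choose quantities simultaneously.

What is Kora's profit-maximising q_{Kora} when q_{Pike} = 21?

Mine Kora's profit: π = q_{Kora}(299 − 2q_{Kora} − q_{Pike}) − 87q_{Kora}.
∂π/∂q_{Kora} = 212 − 4q_{Kora} − q_{Pike} = 0 ⇒ q_{Kora} = 53 − 0.25q_{Pike}.
At q_{Pike} = 21: q_{Kora} = 53 − 0.25·21 = 47.75.

47.75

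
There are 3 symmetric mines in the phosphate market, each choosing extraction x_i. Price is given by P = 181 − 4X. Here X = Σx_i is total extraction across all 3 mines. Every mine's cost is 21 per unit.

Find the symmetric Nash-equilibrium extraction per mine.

A representative mine's profit is π_i = x_i(181 − 4X) − 21x_i, with X = x_i + Σ_{j≠i} x_j.
First-order condition: 160 − 8x_i − 4Σ_{j≠i} x_j = 0.
In a symmetric equilibrium every mine chooses the same x, so Σ_{j≠i} x_j = 2x. The condition becomes 160 − 16x = 0, giving x = 160/16 = 10.

10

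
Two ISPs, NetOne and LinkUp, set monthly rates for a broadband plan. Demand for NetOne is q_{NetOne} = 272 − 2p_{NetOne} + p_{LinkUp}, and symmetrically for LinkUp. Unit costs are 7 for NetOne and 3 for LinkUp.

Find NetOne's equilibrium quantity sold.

NetOne's profit: π = (p_{NetOne} − 7)(272 − 2p_{NetOne} + p_{LinkUp}).
∂π/∂p_{NetOne} = 286 − 4p_{NetOne} + p_{LinkUp} = 0 ⇒ p_{NetOne} = 71.5 + 0.25p_{LinkUp}.
Similarly p_{LinkUp} = 69.5 + 0.25p_{NetOne}.
Substituting the second reaction function into the first: p_{NetOne} = 71.5 + 0.25(69.5 + 0.25p_{NetOne}), which gives 0.9375p_{NetOne} = 88.875 ⇒ p_{NetOne} = 94.8.
Then p_{LinkUp} = 69.5 + 0.25·94.8 = 93.2.
q_{NetOne} = 272 − 2·94.8 + 93.2 = 175.6.

175.6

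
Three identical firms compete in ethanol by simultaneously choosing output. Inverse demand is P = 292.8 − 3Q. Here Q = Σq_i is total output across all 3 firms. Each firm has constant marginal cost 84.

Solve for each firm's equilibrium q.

17.4

A representative firm's profit is π_i = q_i(292.8 − 3Q) − 84q_i, with Q = q_i + Σ_{j≠i} q_j.
First-order condition: 208.8 − 6q_i − 3Σ_{j≠i} q_j = 0.
Imposing symmetry (q_j = q for all j) turns Σ_{j≠i} q_j into 2q, so 208.8 = 12q and q = 17.4.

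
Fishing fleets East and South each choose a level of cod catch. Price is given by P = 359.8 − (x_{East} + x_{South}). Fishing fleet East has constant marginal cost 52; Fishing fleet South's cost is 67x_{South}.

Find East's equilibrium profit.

Fishing fleet East's profit: π = x_{East}(359.8 − (x_{East} + x_{South})) − 52x_{East}.
∂π/∂x_{East} = 307.8 − 2x_{East} − x_{South} = 0, so x_{East} = 153.9 − 0.5x_{South}.
By the same steps for South: x_{South} = 146.4 − 0.5x_{East}.
Solving the two reaction functions simultaneously: (1 − (−0.5)(−0.5))x_{East} = 153.9 − 0.5·146.4, so 0.75x_{East} = 80.7 and x_{East} = 107.6.
Then x_{South} = 146.4 − 0.5·107.6 = 92.6.
Price P = 359.8 − 200.2 = 159.6.
East's profit: (159.6 − 52)·107.6 = 11577.76.

11577.76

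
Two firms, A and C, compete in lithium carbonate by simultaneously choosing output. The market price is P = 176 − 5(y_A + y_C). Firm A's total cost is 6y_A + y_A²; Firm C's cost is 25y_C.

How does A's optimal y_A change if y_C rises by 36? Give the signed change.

-15

Firm A's profit: π = y_A(176 − 5(y_A + y_C)) − 6y_A − y_A².
∂π/∂y_A = 170 − 12y_A − 5y_C = 0, so y_A = 85/6 − (5/12)y_C.
The reaction-function slope is −5/12, so a 36-unit rise in y_C moves y_A by −5/12 × 36 = −15. A's best response falls — the actions are strategic substitutes.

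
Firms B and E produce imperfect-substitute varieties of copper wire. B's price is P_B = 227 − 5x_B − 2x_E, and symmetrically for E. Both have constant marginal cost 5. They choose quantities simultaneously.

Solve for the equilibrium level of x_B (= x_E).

Firm B's profit: π = x_B(227 − 5x_B − 2x_E) − 5x_B.
∂π/∂x_B = 222 − 10x_B − 2x_E = 0 ⇒ x_B = 22.2 − 0.2x_E.
The game is symmetric, so in equilibrium x_E = x_B: the reaction function gives 1.2x_B = 22.2, hence x_B = 18.5.

18.5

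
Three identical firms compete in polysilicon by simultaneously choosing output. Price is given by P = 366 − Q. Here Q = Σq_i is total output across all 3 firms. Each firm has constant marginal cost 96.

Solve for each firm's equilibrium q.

67.5

A representative firm's profit is π_i = q_i(366 − Q) − 96q_i, with Q = q_i + Σ_{j≠i} q_j.
First-order condition: 270 − 2q_i − Σ_{j≠i} q_j = 0.
In a symmetric equilibrium every firm chooses the same q, so Σ_{j≠i} q_j = 2q. The condition becomes 270 − 4q = 0, giving q = 270/4 = 67.5.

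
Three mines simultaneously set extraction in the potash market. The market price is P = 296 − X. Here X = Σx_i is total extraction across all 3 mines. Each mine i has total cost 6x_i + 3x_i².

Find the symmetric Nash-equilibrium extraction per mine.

29

A representative mine's profit is π_i = x_i(296 − X) − 6x_i − 3x_i², with X = x_i + Σ_{j≠i} x_j.
First-order condition: 290 − 8x_i − Σ_{j≠i} x_j = 0.
In a symmetric equilibrium every mine chooses the same x, so Σ_{j≠i} x_j = 2x. The condition becomes 290 − 10x = 0, giving x = 290/10 = 29.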